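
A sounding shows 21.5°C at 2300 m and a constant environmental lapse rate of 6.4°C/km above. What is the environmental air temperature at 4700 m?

6.14°C

2300–4700 m, environmental: Δz = 2.4 km ⇒ ΔT = -15.36°C; T = 6.14°C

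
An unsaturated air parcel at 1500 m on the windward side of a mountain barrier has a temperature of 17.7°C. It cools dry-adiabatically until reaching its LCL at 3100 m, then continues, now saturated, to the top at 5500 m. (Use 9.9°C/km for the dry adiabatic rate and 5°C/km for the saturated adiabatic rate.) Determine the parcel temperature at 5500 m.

1500 → 3100 m (dry, 9.9°C/km): ΔT = -9.9 × 1.6 = -15.84°C → T = 1.86°C
3100 → 5500 m (saturated, 5°C/km): ΔT = -5 × 2.4 = -12°C → T = -10.14°C

-10.14°C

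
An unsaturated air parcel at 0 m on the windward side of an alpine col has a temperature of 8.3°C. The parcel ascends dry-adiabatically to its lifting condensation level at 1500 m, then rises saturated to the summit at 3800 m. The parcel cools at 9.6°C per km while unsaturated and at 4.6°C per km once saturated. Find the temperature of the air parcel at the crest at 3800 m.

Dry to 1500 m: -9.6 × 1.5 km = -14.4°C, so T = -6.1°C.
Saturated to 3800 m: -4.6 × 2.3 km = -10.58°C, so T = -16.68°C.

-16.68°C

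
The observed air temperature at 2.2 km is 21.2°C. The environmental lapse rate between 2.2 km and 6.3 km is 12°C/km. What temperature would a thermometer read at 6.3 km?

-28°C

2200 → 6300 m (environmental, 12°C/km): ΔT = -12 × 4.1 = -49.2°C → T = -28°C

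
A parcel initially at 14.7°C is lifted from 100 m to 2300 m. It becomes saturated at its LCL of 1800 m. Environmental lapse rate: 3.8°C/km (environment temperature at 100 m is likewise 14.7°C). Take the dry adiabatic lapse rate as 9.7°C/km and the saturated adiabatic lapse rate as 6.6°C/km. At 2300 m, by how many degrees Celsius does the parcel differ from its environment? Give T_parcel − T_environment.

-11.43°C (parcel cooler than environment)

Parcel:
  From 100 m to 1800 m (dry): cools by 9.7 × 1.7 = 16.49°C, giving -1.79°C.
  From 1800 m to 2300 m (saturated): cools by 6.6 × 0.5 = 3.3°C, giving -5.09°C.
Environment:
  From 100 m to 2300 m (environment): cools by 3.8 × 2.2 = 8.36°C, giving 6.34°C.
T_parcel − T_env = -5.09 − 6.34 = -11.43°C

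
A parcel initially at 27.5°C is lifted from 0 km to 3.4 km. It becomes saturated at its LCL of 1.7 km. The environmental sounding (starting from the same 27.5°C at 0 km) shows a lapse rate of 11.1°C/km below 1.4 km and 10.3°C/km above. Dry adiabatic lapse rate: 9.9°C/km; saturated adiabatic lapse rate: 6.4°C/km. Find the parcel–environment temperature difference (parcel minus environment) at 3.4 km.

+8.43°C (parcel warmer than environment)

Parcel:
  Dry to 1700 m: -9.9 × 1.7 km = -16.83°C, so T = 10.67°C.
  Saturated to 3400 m: -6.4 × 1.7 km = -10.88°C, so T = -0.21°C.
Environment:
  Environment, lower layer to 1400 m: -11.1 × 1.4 km = -15.54°C, so T = 11.96°C.
  Environment, upper layer to 3400 m: -10.3 × 2 km = -20.6°C, so T = -8.64°C.
T_parcel − T_env = -0.21 − (-8.64) = +8.43°C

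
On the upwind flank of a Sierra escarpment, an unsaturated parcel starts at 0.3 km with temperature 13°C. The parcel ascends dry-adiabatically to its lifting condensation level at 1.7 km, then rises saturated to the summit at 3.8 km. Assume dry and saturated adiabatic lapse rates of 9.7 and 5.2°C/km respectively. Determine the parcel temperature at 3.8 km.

-11.5°C

Dry to 1700 m: -9.7 × 1.4 km = -13.58°C, so T = -0.58°C.
Saturated to 3800 m: -5.2 × 2.1 km = -10.92°C, so T = -11.5°C.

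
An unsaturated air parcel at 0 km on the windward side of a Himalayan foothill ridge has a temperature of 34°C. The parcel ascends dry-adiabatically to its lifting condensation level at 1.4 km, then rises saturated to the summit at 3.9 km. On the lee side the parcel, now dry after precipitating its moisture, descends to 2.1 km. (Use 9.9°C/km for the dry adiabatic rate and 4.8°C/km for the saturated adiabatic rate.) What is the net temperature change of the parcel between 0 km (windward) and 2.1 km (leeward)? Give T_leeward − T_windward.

-8.04°C

Dry to 1400 m: -9.9 × 1.4 km = -13.86°C, so T = 20.14°C.
Saturated to 3900 m: -4.8 × 2.5 km = -12°C, so T = 8.14°C.
Dry descent to 2100 m: +9.9 × 1.8 km = +17.82°C, so T = 25.96°C.
Net change vs windward start: 25.96 − 34 = -8.04°C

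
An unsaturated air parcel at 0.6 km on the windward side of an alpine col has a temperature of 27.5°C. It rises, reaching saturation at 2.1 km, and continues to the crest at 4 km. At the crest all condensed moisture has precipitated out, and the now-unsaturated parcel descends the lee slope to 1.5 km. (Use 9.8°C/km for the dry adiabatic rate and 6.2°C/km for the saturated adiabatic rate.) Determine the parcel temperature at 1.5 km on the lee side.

600 → 2100 m (dry, 9.8°C/km): ΔT = -9.8 × 1.5 = -14.7°C → T = 12.8°C
2100 → 4000 m (saturated, 6.2°C/km): ΔT = -6.2 × 1.9 = -11.78°C → T = 1.02°C
4000 → 1500 m (dry descent, 9.8°C/km): ΔT = +9.8 × 2.5 = +24.5°C → T = 25.52°C

25.52°C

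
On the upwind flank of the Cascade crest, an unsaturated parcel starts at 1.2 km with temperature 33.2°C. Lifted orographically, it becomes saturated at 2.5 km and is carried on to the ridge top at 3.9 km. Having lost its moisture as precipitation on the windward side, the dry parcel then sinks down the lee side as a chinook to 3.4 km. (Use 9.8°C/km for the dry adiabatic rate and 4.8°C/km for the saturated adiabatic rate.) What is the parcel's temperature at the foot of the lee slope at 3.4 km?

Dry to 2500 m: -9.8 × 1.3 km = -12.74°C, so T = 20.46°C.
Saturated to 3900 m: -4.8 × 1.4 km = -6.72°C, so T = 13.74°C.
Dry descent to 3400 m: +9.8 × 0.5 km = +4.9°C, so T = 18.64°C.

18.64°C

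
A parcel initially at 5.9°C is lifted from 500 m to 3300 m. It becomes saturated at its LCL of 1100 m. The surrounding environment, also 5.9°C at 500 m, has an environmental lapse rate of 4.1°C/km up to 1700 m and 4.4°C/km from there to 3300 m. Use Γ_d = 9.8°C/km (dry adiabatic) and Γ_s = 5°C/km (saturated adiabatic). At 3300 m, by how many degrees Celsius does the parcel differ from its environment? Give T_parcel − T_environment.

Parcel:
  Dry to 1100 m: -9.8 × 0.6 km = -5.88°C, so T = 0.02°C.
  Saturated to 3300 m: -5 × 2.2 km = -11°C, so T = -10.98°C.
Environment:
  Environment, lower layer to 1700 m: -4.1 × 1.2 km = -4.92°C, so T = 0.98°C.
  Environment, upper layer to 3300 m: -4.4 × 1.6 km = -7.04°C, so T = -6.06°C.
T_parcel − T_env = -10.98 − (-6.06) = -4.92°C

-4.92°C (parcel cooler than environment)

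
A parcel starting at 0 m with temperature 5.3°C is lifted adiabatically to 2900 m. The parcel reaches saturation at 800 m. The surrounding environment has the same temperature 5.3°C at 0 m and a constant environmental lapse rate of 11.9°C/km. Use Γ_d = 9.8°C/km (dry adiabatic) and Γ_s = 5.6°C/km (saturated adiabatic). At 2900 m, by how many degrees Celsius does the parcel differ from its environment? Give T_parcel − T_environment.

+14.91°C (parcel warmer than environment)

Parcel:
  0–800 m, dry: Δz = 0.8 km ⇒ ΔT = -7.84°C; T = -2.54°C
  800–2900 m, saturated: Δz = 2.1 km ⇒ ΔT = -11.76°C; T = -14.3°C
Environment:
  0–2900 m, environment: Δz = 2.9 km ⇒ ΔT = -34.51°C; T = -29.21°C
T_parcel − T_env = -14.3 − (-29.21) = +14.91°C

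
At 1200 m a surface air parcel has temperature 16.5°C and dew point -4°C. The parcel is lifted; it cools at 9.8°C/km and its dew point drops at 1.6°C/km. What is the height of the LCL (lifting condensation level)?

T and T_d converge at 9.8 − 1.6 = 8.2°C per km
Height above start = (16.5 − (-4)) / 8.2 = 2.5 km
LCL altitude = 1200 m + 2500 m = 3700 m

3700 m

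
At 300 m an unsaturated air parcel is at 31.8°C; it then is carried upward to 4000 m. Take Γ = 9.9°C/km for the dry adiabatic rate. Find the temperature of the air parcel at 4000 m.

From 300 m to 4000 m (dry adiabatic): cools by 9.9 × 3.7 = 36.63°C, giving -4.83°C.

-4.83°C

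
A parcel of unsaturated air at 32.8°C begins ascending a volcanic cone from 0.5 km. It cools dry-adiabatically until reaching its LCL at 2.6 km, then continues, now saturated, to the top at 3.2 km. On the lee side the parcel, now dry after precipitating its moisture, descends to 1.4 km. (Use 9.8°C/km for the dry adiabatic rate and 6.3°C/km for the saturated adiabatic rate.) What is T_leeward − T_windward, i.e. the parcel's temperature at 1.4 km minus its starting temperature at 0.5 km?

From 500 m to 2600 m (dry): cools by 9.8 × 2.1 = 20.58°C, giving 12.22°C.
From 2600 m to 3200 m (saturated): cools by 6.3 × 0.6 = 3.78°C, giving 8.44°C.
From 3200 m to 1400 m (dry descent): warms by 9.8 × 1.8 = 17.64°C, giving 26.08°C.
Net change vs windward start: 26.08 − 32.8 = -6.72°C

-6.72°C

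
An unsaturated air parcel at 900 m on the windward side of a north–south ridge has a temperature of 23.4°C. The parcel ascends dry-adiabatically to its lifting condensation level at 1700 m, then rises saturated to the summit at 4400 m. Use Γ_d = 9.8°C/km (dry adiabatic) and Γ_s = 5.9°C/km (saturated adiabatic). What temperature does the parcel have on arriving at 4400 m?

Dry to 1700 m: -9.8 × 0.8 km = -7.84°C, so T = 15.56°C.
Saturated to 4400 m: -5.9 × 2.7 km = -15.93°C, so T = -0.37°C.

-0.37°C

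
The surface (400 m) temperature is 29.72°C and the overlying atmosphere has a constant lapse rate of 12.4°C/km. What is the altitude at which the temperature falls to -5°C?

Height above start = (29.72 − (-5)) / 12.4 = 2.8 km
Altitude = 400 m + 2800 m = 3200 m

3200 m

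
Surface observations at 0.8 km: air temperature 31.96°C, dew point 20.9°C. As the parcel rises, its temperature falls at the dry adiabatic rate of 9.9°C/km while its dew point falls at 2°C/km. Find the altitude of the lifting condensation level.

2.2 km

T and T_d converge at 9.9 − 2 = 7.9°C per km
Height above start = (31.96 − 20.9) / 7.9 = 1.4 km
LCL altitude = 800 m + 1400 m = 2200 m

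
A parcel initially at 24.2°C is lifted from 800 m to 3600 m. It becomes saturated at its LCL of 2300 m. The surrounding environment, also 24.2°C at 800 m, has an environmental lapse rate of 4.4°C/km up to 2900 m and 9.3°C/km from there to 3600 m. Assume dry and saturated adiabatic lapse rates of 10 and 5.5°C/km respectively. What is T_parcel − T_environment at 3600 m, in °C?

Parcel:
  Dry to 2300 m: -10 × 1.5 km = -15°C, so T = 9.2°C.
  Saturated to 3600 m: -5.5 × 1.3 km = -7.15°C, so T = 2.05°C.
Environment:
  Environment, lower layer to 2900 m: -4.4 × 2.1 km = -9.24°C, so T = 14.96°C.
  Environment, upper layer to 3600 m: -9.3 × 0.7 km = -6.51°C, so T = 8.45°C.
T_parcel − T_env = 2.05 − 8.45 = -6.4°C

-6.4°C (parcel cooler than environment)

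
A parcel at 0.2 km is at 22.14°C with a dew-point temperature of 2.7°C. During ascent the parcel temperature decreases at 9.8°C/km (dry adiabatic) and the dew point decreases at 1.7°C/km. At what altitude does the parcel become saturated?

T and T_d converge at 9.8 − 1.7 = 8.1°C per km
Height above start = (22.14 − 2.7) / 8.1 = 2.4 km
LCL altitude = 200 m + 2400 m = 2600 m

2.6 km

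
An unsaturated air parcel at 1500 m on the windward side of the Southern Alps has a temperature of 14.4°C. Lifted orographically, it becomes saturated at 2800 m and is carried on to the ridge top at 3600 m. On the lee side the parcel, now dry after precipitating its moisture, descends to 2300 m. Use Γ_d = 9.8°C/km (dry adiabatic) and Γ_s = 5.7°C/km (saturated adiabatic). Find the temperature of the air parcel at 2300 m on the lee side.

9.84°C

1500 → 2800 m (dry, 9.8°C/km): ΔT = -9.8 × 1.3 = -12.74°C → T = 1.66°C
2800 → 3600 m (saturated, 5.7°C/km): ΔT = -5.7 × 0.8 = -4.56°C → T = -2.9°C
3600 → 2300 m (dry descent, 9.8°C/km): ΔT = +9.8 × 1.3 = +12.74°C → T = 9.84°C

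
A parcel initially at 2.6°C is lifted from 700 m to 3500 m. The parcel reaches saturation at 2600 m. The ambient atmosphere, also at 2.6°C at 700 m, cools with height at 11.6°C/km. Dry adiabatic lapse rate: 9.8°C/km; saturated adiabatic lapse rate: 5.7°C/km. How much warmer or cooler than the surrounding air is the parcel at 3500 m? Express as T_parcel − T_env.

Parcel:
  From 700 m to 2600 m (dry): cools by 9.8 × 1.9 = 18.62°C, giving -16.02°C.
  From 2600 m to 3500 m (saturated): cools by 5.7 × 0.9 = 5.13°C, giving -21.15°C.
Environment:
  From 700 m to 3500 m (environment): cools by 11.6 × 2.8 = 32.48°C, giving -29.88°C.
T_parcel − T_env = -21.15 − (-29.88) = +8.73°C

+8.73°C (parcel warmer than environment)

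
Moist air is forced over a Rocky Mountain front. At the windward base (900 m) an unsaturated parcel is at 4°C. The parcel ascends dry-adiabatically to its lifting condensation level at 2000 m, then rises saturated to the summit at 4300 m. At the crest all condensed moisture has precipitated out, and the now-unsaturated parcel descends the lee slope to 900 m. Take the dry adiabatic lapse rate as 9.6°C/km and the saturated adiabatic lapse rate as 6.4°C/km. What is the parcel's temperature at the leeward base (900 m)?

From 900 m to 2000 m (dry): cools by 9.6 × 1.1 = 10.56°C, giving -6.56°C.
From 2000 m to 4300 m (saturated): cools by 6.4 × 2.3 = 14.72°C, giving -21.28°C.
From 4300 m to 900 m (dry descent): warms by 9.6 × 3.4 = 32.64°C, giving 11.36°C.

11.36°C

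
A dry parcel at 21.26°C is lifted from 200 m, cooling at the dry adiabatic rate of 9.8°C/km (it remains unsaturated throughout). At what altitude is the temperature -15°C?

Height above start = (21.26 − (-15)) / 9.8 = 3.7 km
Altitude = 200 m + 3700 m = 3900 m

3900 m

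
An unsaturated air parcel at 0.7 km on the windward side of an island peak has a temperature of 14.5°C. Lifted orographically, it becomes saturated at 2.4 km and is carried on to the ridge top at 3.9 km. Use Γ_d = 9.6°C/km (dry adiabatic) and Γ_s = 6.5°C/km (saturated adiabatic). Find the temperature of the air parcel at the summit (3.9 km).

From 700 m to 2400 m (dry): cools by 9.6 × 1.7 = 16.32°C, giving -1.82°C.
From 2400 m to 3900 m (saturated): cools by 6.5 × 1.5 = 9.75°C, giving -11.57°C.

-11.57°C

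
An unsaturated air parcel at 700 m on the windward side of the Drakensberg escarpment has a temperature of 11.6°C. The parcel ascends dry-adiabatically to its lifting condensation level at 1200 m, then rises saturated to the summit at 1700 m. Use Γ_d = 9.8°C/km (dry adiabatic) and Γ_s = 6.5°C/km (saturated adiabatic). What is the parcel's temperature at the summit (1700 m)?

700–1200 m, dry: Δz = 0.5 km ⇒ ΔT = -4.9°C; T = 6.7°C
1200–1700 m, saturated: Δz = 0.5 km ⇒ ΔT = -3.25°C; T = 3.45°C

3.45°C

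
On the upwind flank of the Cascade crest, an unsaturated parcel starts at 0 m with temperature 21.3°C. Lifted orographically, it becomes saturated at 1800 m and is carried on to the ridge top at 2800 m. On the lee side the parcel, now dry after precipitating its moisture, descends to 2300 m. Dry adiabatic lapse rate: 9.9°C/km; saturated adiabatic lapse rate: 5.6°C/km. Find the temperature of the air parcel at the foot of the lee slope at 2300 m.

2.83°C

0–1800 m, dry: Δz = 1.8 km ⇒ ΔT = -17.82°C; T = 3.48°C
1800–2800 m, saturated: Δz = 1 km ⇒ ΔT = -5.6°C; T = -2.12°C
2800–2300 m, dry descent: Δz = 0.5 km ⇒ ΔT = +4.95°C; T = 2.83°C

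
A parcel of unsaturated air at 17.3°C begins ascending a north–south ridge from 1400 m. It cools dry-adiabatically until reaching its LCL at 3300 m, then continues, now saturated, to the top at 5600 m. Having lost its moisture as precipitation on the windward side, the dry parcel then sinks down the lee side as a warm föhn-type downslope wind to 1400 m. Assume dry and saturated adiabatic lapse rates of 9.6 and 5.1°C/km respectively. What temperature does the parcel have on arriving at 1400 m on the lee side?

27.65°C

From 1400 m to 3300 m (dry): cools by 9.6 × 1.9 = 18.24°C, giving -0.94°C.
From 3300 m to 5600 m (saturated): cools by 5.1 × 2.3 = 11.73°C, giving -12.67°C.
From 5600 m to 1400 m (dry descent): warms by 9.6 × 4.2 = 40.32°C, giving 27.65°C.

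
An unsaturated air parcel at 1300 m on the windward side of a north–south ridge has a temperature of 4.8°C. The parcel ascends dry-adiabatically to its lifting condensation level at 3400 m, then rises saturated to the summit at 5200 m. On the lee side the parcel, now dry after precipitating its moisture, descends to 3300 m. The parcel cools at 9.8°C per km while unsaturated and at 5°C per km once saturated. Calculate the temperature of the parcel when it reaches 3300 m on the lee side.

1300 → 3400 m (dry, 9.8°C/km): ΔT = -9.8 × 2.1 = -20.58°C → T = -15.78°C
3400 → 5200 m (saturated, 5°C/km): ΔT = -5 × 1.8 = -9°C → T = -24.78°C
5200 → 3300 m (dry descent, 9.8°C/km): ΔT = +9.8 × 1.9 = +18.62°C → T = -6.16°C

-6.16°C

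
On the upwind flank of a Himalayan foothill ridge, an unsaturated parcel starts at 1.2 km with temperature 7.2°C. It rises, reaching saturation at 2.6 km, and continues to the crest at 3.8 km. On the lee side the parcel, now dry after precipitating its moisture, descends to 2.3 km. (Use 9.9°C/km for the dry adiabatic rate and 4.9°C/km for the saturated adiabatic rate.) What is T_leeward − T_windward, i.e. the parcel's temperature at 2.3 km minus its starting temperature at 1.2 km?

Dry to 2600 m: -9.9 × 1.4 km = -13.86°C, so T = -6.66°C.
Saturated to 3800 m: -4.9 × 1.2 km = -5.88°C, so T = -12.54°C.
Dry descent to 2300 m: +9.9 × 1.5 km = +14.85°C, so T = 2.31°C.
Net change vs windward start: 2.31 − 7.2 = -4.89°C

-4.89°C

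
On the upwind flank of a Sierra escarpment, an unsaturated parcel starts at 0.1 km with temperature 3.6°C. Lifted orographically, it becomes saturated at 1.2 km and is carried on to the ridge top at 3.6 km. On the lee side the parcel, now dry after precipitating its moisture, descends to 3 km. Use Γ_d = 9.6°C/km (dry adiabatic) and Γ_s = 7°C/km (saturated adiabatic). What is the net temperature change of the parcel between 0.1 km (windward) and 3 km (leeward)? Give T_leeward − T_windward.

100 → 1200 m (dry, 9.6°C/km): ΔT = -9.6 × 1.1 = -10.56°C → T = -6.96°C
1200 → 3600 m (saturated, 7°C/km): ΔT = -7 × 2.4 = -16.8°C → T = -23.76°C
3600 → 3000 m (dry descent, 9.6°C/km): ΔT = +9.6 × 0.6 = +5.76°C → T = -18°C
Net change vs windward start: -18 − 3.6 = -21.6°C

-21.6°C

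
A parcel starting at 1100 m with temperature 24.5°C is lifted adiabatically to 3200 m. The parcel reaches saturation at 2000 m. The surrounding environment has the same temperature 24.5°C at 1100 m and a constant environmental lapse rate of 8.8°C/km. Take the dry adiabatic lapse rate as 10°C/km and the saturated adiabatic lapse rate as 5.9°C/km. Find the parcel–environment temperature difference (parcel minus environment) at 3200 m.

+2.4°C (parcel warmer than environment)

Parcel:
  1100–2000 m, dry: Δz = 0.9 km ⇒ ΔT = -9°C; T = 15.5°C
  2000–3200 m, saturated: Δz = 1.2 km ⇒ ΔT = -7.08°C; T = 8.42°C
Environment:
  1100–3200 m, environment: Δz = 2.1 km ⇒ ΔT = -18.48°C; T = 6.02°C
T_parcel − T_env = 8.42 − 6.02 = +2.4°C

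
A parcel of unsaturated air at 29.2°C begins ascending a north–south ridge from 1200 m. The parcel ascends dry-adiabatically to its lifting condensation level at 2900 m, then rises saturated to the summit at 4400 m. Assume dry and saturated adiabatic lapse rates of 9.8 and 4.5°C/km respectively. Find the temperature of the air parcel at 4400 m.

From 1200 m to 2900 m (dry): cools by 9.8 × 1.7 = 16.66°C, giving 12.54°C.
From 2900 m to 4400 m (saturated): cools by 4.5 × 1.5 = 6.75°C, giving 5.79°C.

5.79°C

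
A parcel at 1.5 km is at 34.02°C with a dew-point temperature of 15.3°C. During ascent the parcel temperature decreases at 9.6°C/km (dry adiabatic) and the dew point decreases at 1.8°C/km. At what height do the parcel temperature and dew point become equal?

3.9 km

T and T_d converge at 9.6 − 1.8 = 7.8°C per km
Height above start = (34.02 − 15.3) / 7.8 = 2.4 km
LCL altitude = 1500 m + 2400 m = 3900 m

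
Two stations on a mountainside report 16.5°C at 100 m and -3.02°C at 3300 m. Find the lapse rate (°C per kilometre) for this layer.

Γ = −ΔT/Δz = (16.5 − (-3.02)) / (3300 − 100) m
  = 19.52°C / 3.2 km = 6.1°C/km

6.1°C/km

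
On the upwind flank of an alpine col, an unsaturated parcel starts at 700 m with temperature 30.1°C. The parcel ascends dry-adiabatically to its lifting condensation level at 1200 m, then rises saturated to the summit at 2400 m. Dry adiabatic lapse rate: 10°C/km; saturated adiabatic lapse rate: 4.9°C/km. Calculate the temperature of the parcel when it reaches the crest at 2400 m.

19.22°C

700–1200 m, dry: Δz = 0.5 km ⇒ ΔT = -5°C; T = 25.1°C
1200–2400 m, saturated: Δz = 1.2 km ⇒ ΔT = -5.88°C; T = 19.22°C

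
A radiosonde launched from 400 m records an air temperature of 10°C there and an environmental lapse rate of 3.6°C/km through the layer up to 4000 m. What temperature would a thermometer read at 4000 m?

-2.96°C

From 400 m to 4000 m (environmental): cools by 3.6 × 3.6 = 12.96°C, giving -2.96°C.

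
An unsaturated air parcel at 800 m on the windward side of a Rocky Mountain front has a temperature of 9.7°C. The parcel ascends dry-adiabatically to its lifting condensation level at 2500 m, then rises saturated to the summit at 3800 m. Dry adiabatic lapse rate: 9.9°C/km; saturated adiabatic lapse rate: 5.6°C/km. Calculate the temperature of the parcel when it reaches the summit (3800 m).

800 → 2500 m (dry, 9.9°C/km): ΔT = -9.9 × 1.7 = -16.83°C → T = -7.13°C
2500 → 3800 m (saturated, 5.6°C/km): ΔT = -5.6 × 1.3 = -7.28°C → T = -14.41°C

-14.41°C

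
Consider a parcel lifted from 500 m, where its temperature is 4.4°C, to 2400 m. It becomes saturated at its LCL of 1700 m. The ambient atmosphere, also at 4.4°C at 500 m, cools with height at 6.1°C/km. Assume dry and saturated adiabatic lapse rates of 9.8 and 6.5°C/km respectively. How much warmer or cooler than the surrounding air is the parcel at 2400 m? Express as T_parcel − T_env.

Parcel:
  Dry to 1700 m: -9.8 × 1.2 km = -11.76°C, so T = -7.36°C.
  Saturated to 2400 m: -6.5 × 0.7 km = -4.55°C, so T = -11.91°C.
Environment:
  Environment to 2400 m: -6.1 × 1.9 km = -11.59°C, so T = -7.19°C.
T_parcel − T_env = -11.91 − (-7.19) = -4.72°C

-4.72°C (parcel cooler than environment)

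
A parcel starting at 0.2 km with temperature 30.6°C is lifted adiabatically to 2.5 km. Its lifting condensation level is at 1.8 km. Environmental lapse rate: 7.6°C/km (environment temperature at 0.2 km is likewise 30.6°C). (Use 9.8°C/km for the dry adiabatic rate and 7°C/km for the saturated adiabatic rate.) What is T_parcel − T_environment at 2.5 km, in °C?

-3.1°C (parcel cooler than environment)

Parcel:
  200–1800 m, dry: Δz = 1.6 km ⇒ ΔT = -15.68°C; T = 14.92°C
  1800–2500 m, saturated: Δz = 0.7 km ⇒ ΔT = -4.9°C; T = 10.02°C
Environment:
  200–2500 m, environment: Δz = 2.3 km ⇒ ΔT = -17.48°C; T = 13.12°C
T_parcel − T_env = 10.02 − 13.12 = -3.1°C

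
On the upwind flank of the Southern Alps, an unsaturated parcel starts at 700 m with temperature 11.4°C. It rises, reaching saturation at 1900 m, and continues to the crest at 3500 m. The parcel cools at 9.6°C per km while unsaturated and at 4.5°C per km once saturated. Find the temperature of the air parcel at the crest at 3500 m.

From 700 m to 1900 m (dry): cools by 9.6 × 1.2 = 11.52°C, giving -0.12°C.
From 1900 m to 3500 m (saturated): cools by 4.5 × 1.6 = 7.2°C, giving -7.32°C.

-7.32°C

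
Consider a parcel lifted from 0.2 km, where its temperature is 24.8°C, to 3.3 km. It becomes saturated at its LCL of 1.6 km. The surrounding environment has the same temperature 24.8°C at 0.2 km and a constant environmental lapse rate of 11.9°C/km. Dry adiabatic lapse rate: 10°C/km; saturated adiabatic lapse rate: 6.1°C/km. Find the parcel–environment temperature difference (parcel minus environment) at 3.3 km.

+12.52°C (parcel warmer than environment)

Parcel:
  200 → 1600 m (dry, 10°C/km): ΔT = -10 × 1.4 = -14°C → T = 10.8°C
  1600 → 3300 m (saturated, 6.1°C/km): ΔT = -6.1 × 1.7 = -10.37°C → T = 0.43°C
Environment:
  200 → 3300 m (environment, 11.9°C/km): ΔT = -11.9 × 3.1 = -36.89°C → T = -12.09°C
T_parcel − T_env = 0.43 − (-12.09) = +12.52°C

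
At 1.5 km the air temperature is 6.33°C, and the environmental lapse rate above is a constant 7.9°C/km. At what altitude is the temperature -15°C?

4.2 km

Height above start = (6.33 − (-15)) / 7.9 = 2.7 km
Altitude = 1500 m + 2700 m = 4200 m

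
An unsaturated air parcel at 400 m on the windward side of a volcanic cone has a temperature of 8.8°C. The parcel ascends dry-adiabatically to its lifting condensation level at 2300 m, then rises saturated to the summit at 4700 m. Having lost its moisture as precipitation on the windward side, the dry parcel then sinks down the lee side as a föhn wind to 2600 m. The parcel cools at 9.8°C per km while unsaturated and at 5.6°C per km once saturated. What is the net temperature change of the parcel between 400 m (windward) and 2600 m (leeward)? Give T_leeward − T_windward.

-11.48°C

400 → 2300 m (dry, 9.8°C/km): ΔT = -9.8 × 1.9 = -18.62°C → T = -9.82°C
2300 → 4700 m (saturated, 5.6°C/km): ΔT = -5.6 × 2.4 = -13.44°C → T = -23.26°C
4700 → 2600 m (dry descent, 9.8°C/km): ΔT = +9.8 × 2.1 = +20.58°C → T = -2.68°C
Net change vs windward start: -2.68 − 8.8 = -11.48°C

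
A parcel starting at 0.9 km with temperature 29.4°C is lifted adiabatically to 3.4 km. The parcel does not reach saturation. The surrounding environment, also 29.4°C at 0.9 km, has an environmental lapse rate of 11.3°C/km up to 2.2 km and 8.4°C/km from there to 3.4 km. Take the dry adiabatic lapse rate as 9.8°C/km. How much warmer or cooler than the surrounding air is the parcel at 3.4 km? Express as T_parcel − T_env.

Parcel:
  From 900 m to 3400 m (dry): cools by 9.8 × 2.5 = 24.5°C, giving 4.9°C.
Environment:
  From 900 m to 2200 m (environment, lower layer): cools by 11.3 × 1.3 = 14.69°C, giving 14.71°C.
  From 2200 m to 3400 m (environment, upper layer): cools by 8.4 × 1.2 = 10.08°C, giving 4.63°C.
T_parcel − T_env = 4.9 − 4.63 = +0.27°C

+0.27°C (parcel warmer than environment)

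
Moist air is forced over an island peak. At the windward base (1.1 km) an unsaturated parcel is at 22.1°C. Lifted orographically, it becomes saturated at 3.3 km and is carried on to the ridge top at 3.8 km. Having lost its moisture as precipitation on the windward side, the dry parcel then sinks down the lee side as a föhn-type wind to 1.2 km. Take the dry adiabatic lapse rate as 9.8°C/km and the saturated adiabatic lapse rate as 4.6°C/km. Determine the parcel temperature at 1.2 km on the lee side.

Dry to 3300 m: -9.8 × 2.2 km = -21.56°C, so T = 0.54°C.
Saturated to 3800 m: -4.6 × 0.5 km = -2.3°C, so T = -1.76°C.
Dry descent to 1200 m: +9.8 × 2.6 km = +25.48°C, so T = 23.72°C.

23.72°C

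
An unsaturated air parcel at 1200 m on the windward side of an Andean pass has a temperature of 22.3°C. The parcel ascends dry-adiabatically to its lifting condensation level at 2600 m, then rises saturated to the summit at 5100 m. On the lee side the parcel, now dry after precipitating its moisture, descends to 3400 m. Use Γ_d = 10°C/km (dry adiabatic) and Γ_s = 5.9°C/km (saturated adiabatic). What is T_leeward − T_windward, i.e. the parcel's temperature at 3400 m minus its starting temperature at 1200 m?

-11.75°C

From 1200 m to 2600 m (dry): cools by 10 × 1.4 = 14°C, giving 8.3°C.
From 2600 m to 5100 m (saturated): cools by 5.9 × 2.5 = 14.75°C, giving -6.45°C.
From 5100 m to 3400 m (dry descent): warms by 10 × 1.7 = 17°C, giving 10.55°C.
Net change vs windward start: 10.55 − 22.3 = -11.75°C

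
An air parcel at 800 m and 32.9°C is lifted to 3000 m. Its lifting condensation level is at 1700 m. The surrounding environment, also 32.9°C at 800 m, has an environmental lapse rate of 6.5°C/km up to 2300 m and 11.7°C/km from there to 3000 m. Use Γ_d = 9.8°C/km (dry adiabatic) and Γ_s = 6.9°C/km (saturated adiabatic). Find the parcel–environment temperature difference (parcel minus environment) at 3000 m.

+0.15°C (parcel warmer than environment)

Parcel:
  800 → 1700 m (dry, 9.8°C/km): ΔT = -9.8 × 0.9 = -8.82°C → T = 24.08°C
  1700 → 3000 m (saturated, 6.9°C/km): ΔT = -6.9 × 1.3 = -8.97°C → T = 15.11°C
Environment:
  800 → 2300 m (environment, lower layer, 6.5°C/km): ΔT = -6.5 × 1.5 = -9.75°C → T = 23.15°C
  2300 → 3000 m (environment, upper layer, 11.7°C/km): ΔT = -11.7 × 0.7 = -8.19°C → T = 14.96°C
T_parcel − T_env = 15.11 − 14.96 = +0.15°C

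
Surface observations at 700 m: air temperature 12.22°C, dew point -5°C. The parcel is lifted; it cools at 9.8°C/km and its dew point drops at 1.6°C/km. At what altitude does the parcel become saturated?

2800 m

T and T_d converge at 9.8 − 1.6 = 8.2°C per km
Height above start = (12.22 − (-5)) / 8.2 = 2.1 km
LCL altitude = 700 m + 2100 m = 2800 m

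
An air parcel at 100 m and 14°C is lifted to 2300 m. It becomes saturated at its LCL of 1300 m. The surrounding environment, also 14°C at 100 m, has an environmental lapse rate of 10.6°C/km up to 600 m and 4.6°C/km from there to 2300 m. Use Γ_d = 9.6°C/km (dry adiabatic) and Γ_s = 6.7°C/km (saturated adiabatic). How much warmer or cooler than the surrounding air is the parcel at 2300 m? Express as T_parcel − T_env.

-5.1°C (parcel cooler than environment)

Parcel:
  100 → 1300 m (dry, 9.6°C/km): ΔT = -9.6 × 1.2 = -11.52°C → T = 2.48°C
  1300 → 2300 m (saturated, 6.7°C/km): ΔT = -6.7 × 1 = -6.7°C → T = -4.22°C
Environment:
  100 → 600 m (environment, lower layer, 10.6°C/km): ΔT = -10.6 × 0.5 = -5.3°C → T = 8.7°C
  600 → 2300 m (environment, upper layer, 4.6°C/km): ΔT = -4.6 × 1.7 = -7.82°C → T = 0.88°C
T_parcel − T_env = -4.22 − 0.88 = -5.1°C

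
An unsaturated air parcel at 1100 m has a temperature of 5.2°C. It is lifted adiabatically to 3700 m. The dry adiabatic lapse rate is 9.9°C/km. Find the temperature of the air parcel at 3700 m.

-20.54°C

1100 → 3700 m (dry adiabatic, 9.9°C/km): ΔT = -9.9 × 2.6 = -25.74°C → T = -20.54°C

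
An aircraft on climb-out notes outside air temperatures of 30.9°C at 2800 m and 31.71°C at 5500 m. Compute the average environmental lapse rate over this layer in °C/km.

-0.3°C/km

Γ = −ΔT/Δz = (30.9 − 31.71) / (5500 − 2800) m
  = -0.81°C / 2.7 km = -0.3°C/km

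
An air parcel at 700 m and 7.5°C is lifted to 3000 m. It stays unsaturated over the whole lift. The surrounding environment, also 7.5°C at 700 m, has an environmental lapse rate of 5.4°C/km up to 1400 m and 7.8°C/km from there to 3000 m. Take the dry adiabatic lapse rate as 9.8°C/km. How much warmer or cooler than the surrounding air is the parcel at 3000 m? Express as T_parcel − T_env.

Parcel:
  From 700 m to 3000 m (dry): cools by 9.8 × 2.3 = 22.54°C, giving -15.04°C.
Environment:
  From 700 m to 1400 m (environment, lower layer): cools by 5.4 × 0.7 = 3.78°C, giving 3.72°C.
  From 1400 m to 3000 m (environment, upper layer): cools by 7.8 × 1.6 = 12.48°C, giving -8.76°C.
T_parcel − T_env = -15.04 − (-8.76) = -6.28°C

-6.28°C (parcel cooler than environment)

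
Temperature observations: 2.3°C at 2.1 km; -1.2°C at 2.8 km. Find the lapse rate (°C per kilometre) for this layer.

Γ = −ΔT/Δz = (2.3 − (-1.2)) / (2800 − 2100) m
  = 3.5°C / 0.7 km = 5°C/km

5°C/km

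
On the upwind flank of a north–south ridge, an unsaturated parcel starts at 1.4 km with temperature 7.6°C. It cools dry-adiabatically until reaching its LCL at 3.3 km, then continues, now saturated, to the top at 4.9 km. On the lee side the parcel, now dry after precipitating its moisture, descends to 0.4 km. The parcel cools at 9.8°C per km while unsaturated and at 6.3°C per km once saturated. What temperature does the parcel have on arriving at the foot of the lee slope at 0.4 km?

23°C

1400 → 3300 m (dry, 9.8°C/km): ΔT = -9.8 × 1.9 = -18.62°C → T = -11.02°C
3300 → 4900 m (saturated, 6.3°C/km): ΔT = -6.3 × 1.6 = -10.08°C → T = -21.1°C
4900 → 400 m (dry descent, 9.8°C/km): ΔT = +9.8 × 4.5 = +44.1°C → T = 23°C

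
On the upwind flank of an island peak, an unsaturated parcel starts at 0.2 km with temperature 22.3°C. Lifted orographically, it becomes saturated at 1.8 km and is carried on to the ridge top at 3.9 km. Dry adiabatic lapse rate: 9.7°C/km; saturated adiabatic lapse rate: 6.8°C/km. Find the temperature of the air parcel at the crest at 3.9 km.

-7.5°C

200 → 1800 m (dry, 9.7°C/km): ΔT = -9.7 × 1.6 = -15.52°C → T = 6.78°C
1800 → 3900 m (saturated, 6.8°C/km): ΔT = -6.8 × 2.1 = -14.28°C → T = -7.5°C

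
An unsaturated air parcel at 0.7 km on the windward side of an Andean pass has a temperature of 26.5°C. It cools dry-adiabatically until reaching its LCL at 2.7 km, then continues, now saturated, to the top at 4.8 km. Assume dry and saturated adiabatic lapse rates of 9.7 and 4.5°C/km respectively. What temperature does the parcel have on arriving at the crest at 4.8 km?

Dry to 2700 m: -9.7 × 2 km = -19.4°C, so T = 7.1°C.
Saturated to 4800 m: -4.5 × 2.1 km = -9.45°C, so T = -2.35°C.

-2.35°C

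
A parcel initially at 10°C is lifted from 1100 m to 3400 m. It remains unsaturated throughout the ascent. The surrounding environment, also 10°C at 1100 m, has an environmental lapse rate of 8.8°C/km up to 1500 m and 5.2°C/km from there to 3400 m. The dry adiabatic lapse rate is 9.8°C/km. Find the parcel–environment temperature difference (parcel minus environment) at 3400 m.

-9.14°C (parcel cooler than environment)

Parcel:
  Dry to 3400 m: -9.8 × 2.3 km = -22.54°C, so T = -12.54°C.
Environment:
  Environment, lower layer to 1500 m: -8.8 × 0.4 km = -3.52°C, so T = 6.48°C.
  Environment, upper layer to 3400 m: -5.2 × 1.9 km = -9.88°C, so T = -3.4°C.
T_parcel − T_env = -12.54 − (-3.4) = -9.14°C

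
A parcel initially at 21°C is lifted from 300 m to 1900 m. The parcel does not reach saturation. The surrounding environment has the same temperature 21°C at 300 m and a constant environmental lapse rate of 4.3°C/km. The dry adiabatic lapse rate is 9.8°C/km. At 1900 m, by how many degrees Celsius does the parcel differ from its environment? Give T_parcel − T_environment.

-8.8°C (parcel cooler than environment)

Parcel:
  Dry to 1900 m: -9.8 × 1.6 km = -15.68°C, so T = 5.32°C.
Environment:
  Environment to 1900 m: -4.3 × 1.6 km = -6.88°C, so T = 14.12°C.
T_parcel − T_env = 5.32 − 14.12 = -8.8°C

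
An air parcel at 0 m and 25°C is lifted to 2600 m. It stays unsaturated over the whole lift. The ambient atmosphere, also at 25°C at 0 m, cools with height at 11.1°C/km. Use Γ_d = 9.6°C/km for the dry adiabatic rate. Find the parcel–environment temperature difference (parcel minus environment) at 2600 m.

Parcel:
  From 0 m to 2600 m (dry): cools by 9.6 × 2.6 = 24.96°C, giving 0.04°C.
Environment:
  From 0 m to 2600 m (environment): cools by 11.1 × 2.6 = 28.86°C, giving -3.86°C.
T_parcel − T_env = 0.04 − (-3.86) = +3.9°C

+3.9°C (parcel warmer than environment)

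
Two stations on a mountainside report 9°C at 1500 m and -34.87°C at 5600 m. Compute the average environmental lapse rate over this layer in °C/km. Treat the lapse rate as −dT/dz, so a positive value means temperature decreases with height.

Γ = −ΔT/Δz = (9 − (-34.87)) / (5600 − 1500) m
  = 43.87°C / 4.1 km = 10.7°C/km

10.7°C/km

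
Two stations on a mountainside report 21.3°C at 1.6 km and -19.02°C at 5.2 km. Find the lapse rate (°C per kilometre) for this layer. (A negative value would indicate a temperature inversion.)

Γ = −ΔT/Δz = (21.3 − (-19.02)) / (5200 − 1600) m
  = 40.32°C / 3.6 km = 11.2°C/km

11.2°C/km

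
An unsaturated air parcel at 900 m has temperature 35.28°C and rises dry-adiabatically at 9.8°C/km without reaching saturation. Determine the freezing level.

Height above start = (35.28 − 0) / 9.8 = 3.6 km
Altitude = 900 m + 3600 m = 4500 m

4500 m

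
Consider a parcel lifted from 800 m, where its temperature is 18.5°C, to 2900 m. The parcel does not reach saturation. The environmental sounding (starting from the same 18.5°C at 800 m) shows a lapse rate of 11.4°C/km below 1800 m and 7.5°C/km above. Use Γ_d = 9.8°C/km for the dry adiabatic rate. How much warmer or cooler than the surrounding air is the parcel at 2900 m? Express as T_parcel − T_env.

Parcel:
  From 800 m to 2900 m (dry): cools by 9.8 × 2.1 = 20.58°C, giving -2.08°C.
Environment:
  From 800 m to 1800 m (environment, lower layer): cools by 11.4 × 1 = 11.4°C, giving 7.1°C.
  From 1800 m to 2900 m (environment, upper layer): cools by 7.5 × 1.1 = 8.25°C, giving -1.15°C.
T_parcel − T_env = -2.08 − (-1.15) = -0.93°C

-0.93°C (parcel cooler than environment)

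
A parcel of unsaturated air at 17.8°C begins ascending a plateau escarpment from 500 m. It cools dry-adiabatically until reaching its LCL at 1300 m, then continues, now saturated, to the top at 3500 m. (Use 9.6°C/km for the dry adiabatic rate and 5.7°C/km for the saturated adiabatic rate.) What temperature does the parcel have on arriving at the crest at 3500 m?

-2.42°C

500 → 1300 m (dry, 9.6°C/km): ΔT = -9.6 × 0.8 = -7.68°C → T = 10.12°C
1300 → 3500 m (saturated, 5.7°C/km): ΔT = -5.7 × 2.2 = -12.54°C → T = -2.42°C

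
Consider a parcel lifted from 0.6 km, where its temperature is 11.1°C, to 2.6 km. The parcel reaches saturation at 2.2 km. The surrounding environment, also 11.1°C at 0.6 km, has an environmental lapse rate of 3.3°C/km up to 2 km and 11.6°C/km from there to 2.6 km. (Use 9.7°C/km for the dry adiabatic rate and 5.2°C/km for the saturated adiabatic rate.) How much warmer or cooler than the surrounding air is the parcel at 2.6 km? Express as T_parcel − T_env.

Parcel:
  600 → 2200 m (dry, 9.7°C/km): ΔT = -9.7 × 1.6 = -15.52°C → T = -4.42°C
  2200 → 2600 m (saturated, 5.2°C/km): ΔT = -5.2 × 0.4 = -2.08°C → T = -6.5°C
Environment:
  600 → 2000 m (environment, lower layer, 3.3°C/km): ΔT = -3.3 × 1.4 = -4.62°C → T = 6.48°C
  2000 → 2600 m (environment, upper layer, 11.6°C/km): ΔT = -11.6 × 0.6 = -6.96°C → T = -0.48°C
T_parcel − T_env = -6.5 − (-0.48) = -6.02°C

-6.02°C (parcel cooler than environment)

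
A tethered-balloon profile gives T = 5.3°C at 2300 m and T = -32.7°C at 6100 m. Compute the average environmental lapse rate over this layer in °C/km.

10°C/km

Γ = −ΔT/Δz = (5.3 − (-32.7)) / (6100 − 2300) m
  = 38°C / 3.8 km = 10°C/km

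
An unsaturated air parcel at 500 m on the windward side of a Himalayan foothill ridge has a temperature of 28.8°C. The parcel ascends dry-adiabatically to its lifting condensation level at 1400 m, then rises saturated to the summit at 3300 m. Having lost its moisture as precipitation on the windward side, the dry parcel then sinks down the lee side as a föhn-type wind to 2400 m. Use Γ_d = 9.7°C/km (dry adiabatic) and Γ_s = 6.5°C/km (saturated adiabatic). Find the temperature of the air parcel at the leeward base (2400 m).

16.45°C

500–1400 m, dry: Δz = 0.9 km ⇒ ΔT = -8.73°C; T = 20.07°C
1400–3300 m, saturated: Δz = 1.9 km ⇒ ΔT = -12.35°C; T = 7.72°C
3300–2400 m, dry descent: Δz = 0.9 km ⇒ ΔT = +8.73°C; T = 16.45°C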